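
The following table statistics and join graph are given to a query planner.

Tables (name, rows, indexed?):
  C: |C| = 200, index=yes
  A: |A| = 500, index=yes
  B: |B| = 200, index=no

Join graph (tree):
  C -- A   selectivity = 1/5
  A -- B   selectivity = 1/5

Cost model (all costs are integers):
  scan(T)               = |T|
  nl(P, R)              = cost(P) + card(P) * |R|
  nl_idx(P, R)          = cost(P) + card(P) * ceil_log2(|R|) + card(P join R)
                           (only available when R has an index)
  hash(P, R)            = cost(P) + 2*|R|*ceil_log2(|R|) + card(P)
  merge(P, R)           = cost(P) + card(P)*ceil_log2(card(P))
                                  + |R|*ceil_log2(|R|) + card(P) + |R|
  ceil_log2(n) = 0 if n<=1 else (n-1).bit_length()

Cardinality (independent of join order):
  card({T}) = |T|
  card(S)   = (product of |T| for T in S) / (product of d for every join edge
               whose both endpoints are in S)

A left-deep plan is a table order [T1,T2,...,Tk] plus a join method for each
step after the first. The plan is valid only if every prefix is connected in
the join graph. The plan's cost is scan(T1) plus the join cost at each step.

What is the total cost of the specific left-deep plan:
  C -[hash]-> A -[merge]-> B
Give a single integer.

331200

step 1: scan C: cost=200, card=200
step 2: join A via hash
    card(P join A) = 200*500/(5) = 20000
    cost = 200 + 2*500*9 + 200 = 9400
step 3: join B via merge
    card(P join B) = 20000*200/(5) = 800000
    cost = 9400 + 20000*15 + 200*8 + 20000 + 200 = 331200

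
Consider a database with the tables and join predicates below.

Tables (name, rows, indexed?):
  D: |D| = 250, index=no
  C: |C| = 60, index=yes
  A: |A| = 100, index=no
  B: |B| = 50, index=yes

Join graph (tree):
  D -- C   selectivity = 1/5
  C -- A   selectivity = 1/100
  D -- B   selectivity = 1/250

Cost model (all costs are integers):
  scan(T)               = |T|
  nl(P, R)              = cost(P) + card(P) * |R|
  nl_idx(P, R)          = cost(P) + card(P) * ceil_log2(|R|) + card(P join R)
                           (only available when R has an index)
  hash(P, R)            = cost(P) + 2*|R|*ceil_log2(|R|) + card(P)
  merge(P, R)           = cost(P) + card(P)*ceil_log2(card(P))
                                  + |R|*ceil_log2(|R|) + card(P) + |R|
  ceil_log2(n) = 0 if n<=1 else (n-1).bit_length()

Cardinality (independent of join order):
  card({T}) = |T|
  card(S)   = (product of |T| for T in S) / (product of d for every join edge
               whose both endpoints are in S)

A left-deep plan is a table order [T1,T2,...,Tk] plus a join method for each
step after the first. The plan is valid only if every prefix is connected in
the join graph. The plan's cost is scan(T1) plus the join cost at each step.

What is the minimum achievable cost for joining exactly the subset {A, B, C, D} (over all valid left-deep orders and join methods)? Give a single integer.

3870

Selinger DP over subsets of {A,B,C,D}:
  {D}: scan cost=250, card=250
  {C}: scan cost=60, card=60
  {A}: scan cost=100, card=100
  {B}: scan cost=50, card=50
  {CD}: card=3000; try (C,hash)→1220, (D,merge)→2730, (C,merge)→2920, (D,hash)→4120, (C,nl_idx)→4750, (D,nl)→15060 …(+1); best=1220 via (C,hash)
  {BD}: card=50; try (B,hash)→1100, (B,nl_idx)→1800, (D,merge)→2650, (B,merge)→2850, (D,hash)→4100, (D,nl)→12550 …(+1); best=1100 via (B,hash)
  {AC}: card=60; try (C,nl_idx)→760, (C,hash)→920, (A,merge)→1280, (C,merge)→1320, (A,hash)→1520, (A,nl)→6060 …(+1); best=760 via (C,nl_idx)
  {ACD}: card=3000; try (D,merge)→3430, (D,hash)→4820, (A,hash)→5620, (D,nl)→15760, (A,merge)→41020, (A,nl)→301220; best=3430 via (D,merge)
  {BCD}: card=600; try (C,hash)→1870, (C,merge)→1870, (C,nl_idx)→2000, (C,nl)→4100, (B,hash)→4820, (B,nl_idx)→19820 …(+2); best=1870 via (C,hash)
  {ABCD}: card=600; try (A,hash)→3870, (B,hash)→7030, (A,merge)→9270, (B,nl_idx)→22030, (B,merge)→42780, (A,nl)→61870 …(+1); best=3870 via (A,hash)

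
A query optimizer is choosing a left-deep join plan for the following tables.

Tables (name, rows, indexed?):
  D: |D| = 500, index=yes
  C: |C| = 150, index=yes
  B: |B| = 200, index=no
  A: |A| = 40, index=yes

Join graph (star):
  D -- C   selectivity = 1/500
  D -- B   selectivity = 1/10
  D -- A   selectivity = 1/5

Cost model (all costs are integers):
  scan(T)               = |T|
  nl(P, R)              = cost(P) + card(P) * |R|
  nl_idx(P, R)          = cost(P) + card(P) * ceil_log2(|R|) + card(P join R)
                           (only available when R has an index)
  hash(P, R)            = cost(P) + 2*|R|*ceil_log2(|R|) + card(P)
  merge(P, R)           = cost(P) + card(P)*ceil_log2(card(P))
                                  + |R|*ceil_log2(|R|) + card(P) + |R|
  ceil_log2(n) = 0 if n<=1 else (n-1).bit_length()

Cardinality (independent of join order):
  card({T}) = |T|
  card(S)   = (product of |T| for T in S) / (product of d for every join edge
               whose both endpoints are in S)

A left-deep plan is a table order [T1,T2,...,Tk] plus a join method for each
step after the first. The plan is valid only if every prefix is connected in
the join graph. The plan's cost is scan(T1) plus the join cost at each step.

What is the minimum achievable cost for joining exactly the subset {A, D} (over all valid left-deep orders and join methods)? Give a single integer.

1480

Selinger DP over subsets of {A,D}:
  {D}: scan cost=500, card=500
  {A}: scan cost=40, card=40
  {AD}: card=4000; try (A,hash)→1480, (D,nl_idx)→4400, (D,merge)→5320, (A,merge)→5780, (A,nl_idx)→7500, (D,hash)→9080 …(+2); best=1480 via (A,hash)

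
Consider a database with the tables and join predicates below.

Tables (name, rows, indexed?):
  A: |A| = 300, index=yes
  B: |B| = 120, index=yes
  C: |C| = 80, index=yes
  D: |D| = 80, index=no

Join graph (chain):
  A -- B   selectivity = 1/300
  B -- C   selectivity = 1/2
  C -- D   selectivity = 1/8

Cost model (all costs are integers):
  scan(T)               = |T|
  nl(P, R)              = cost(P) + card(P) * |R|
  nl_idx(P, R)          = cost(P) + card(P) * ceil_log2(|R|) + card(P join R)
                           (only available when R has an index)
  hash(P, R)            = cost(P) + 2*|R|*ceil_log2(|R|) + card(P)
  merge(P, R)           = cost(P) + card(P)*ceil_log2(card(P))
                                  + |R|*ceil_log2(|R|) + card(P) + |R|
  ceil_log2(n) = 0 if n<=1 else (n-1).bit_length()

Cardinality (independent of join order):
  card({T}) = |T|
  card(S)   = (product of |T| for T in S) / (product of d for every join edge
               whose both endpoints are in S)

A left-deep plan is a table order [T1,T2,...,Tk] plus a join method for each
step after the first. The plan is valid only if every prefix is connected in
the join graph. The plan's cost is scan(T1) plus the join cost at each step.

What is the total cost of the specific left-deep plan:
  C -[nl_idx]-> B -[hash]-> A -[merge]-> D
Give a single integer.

step 1: scan C: cost=80, card=80
step 2: join B via nl_idx
    card(P join B) = 80*120/(2) = 4800
    cost = 80 + 80*7 + 4800 = 5440
step 3: join A via hash
    card(P join A) = 4800*300/(300) = 4800
    cost = 5440 + 2*300*9 + 4800 = 15640
step 4: join D via merge
    card(P join D) = 4800*80/(8) = 48000
    cost = 15640 + 4800*13 + 80*7 + 4800 + 80 = 83480

83480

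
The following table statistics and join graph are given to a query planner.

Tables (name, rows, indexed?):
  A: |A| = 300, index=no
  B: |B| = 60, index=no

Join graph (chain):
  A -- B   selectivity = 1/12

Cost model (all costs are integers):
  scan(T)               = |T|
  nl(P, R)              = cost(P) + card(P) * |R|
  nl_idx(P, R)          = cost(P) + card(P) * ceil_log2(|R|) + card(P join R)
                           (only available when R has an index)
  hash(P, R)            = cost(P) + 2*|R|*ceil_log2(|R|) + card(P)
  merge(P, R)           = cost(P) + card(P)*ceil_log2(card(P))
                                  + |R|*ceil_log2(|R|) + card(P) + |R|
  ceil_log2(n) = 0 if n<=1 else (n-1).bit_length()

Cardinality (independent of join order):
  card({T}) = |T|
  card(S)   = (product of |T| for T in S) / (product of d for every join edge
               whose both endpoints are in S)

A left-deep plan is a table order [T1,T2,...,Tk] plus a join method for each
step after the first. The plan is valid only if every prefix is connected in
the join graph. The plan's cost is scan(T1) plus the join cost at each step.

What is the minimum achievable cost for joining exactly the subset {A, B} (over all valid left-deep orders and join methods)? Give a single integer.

1320

Selinger DP over subsets of {A,B}:
  {A}: scan cost=300, card=300
  {B}: scan cost=60, card=60
  {AB}: card=1500; try (B,hash)→1320, (A,merge)→3480, (B,merge)→3720, (A,hash)→5520, (A,nl)→18060, (B,nl)→18300; best=1320 via (B,hash)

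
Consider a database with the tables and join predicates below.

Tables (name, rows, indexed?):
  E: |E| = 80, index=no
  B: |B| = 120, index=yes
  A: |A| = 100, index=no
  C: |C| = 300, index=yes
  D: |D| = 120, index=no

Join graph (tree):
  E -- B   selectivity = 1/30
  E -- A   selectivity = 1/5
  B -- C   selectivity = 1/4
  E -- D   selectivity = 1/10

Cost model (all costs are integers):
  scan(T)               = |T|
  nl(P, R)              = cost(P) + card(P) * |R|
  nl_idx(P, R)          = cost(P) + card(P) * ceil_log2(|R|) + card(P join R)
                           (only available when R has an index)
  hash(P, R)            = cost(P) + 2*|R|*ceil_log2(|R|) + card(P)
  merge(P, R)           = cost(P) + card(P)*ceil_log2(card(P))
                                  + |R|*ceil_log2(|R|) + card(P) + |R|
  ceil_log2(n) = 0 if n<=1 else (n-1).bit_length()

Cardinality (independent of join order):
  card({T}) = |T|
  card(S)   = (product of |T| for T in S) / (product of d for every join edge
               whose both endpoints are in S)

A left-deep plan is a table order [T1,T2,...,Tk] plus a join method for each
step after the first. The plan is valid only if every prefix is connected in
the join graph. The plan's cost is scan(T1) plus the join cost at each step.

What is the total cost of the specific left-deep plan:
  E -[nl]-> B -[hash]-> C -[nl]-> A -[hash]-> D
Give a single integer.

step 1: scan E: cost=80, card=80
step 2: join B via nl
    card(P join B) = 80*120/(30) = 320
    cost = 80 + 80*120 = 9680
step 3: join C via hash
    card(P join C) = 320*300/(4) = 24000
    cost = 9680 + 2*300*9 + 320 = 15400
step 4: join A via nl
    card(P join A) = 24000*100/(5) = 480000
    cost = 15400 + 24000*100 = 2415400
step 5: join D via hash
    card(P join D) = 480000*120/(10) = 5760000
    cost = 2415400 + 2*120*7 + 480000 = 2897080

2897080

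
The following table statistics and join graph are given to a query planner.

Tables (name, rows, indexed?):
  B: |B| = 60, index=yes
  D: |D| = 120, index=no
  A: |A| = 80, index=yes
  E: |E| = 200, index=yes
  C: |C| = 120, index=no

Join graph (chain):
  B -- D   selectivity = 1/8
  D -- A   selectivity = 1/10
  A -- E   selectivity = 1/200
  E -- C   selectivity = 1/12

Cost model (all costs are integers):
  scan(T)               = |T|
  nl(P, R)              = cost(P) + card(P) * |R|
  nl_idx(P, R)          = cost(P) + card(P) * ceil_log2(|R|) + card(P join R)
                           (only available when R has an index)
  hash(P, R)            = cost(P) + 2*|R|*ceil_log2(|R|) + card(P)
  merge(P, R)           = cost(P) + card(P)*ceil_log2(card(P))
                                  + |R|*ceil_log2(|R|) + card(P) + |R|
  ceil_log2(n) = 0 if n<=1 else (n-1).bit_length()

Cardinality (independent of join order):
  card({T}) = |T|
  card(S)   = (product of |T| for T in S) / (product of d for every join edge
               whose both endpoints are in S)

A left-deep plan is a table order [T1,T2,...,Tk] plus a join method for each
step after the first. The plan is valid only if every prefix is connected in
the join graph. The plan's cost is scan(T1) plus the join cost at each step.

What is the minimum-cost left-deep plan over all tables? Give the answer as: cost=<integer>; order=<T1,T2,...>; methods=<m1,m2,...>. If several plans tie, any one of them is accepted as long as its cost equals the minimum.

cost=12960; order=A,E,D,B,C; methods=nl_idx,merge,hash,hash

Selinger DP (subsets sized 1..n):
  {B}: scan cost=60, card=60
  {D}: scan cost=120, card=120
  {A}: scan cost=80, card=80
  {E}: scan cost=200, card=200
  {C}: scan cost=120, card=120
  {BD}: card=900; try (B,hash)→960, (D,merge)→1440, (B,merge)→1500, (B,nl_idx)→1740, (D,hash)→1800, (D,nl)→7260 …(+1); best=960 via (B,hash)
  {AD}: card=960; try (A,hash)→1360, (D,merge)→1680, (A,merge)→1720, (D,hash)→1840, (A,nl_idx)→1920, (D,nl)→9680 …(+1); best=1360 via (A,hash)
  {AE}: card=80; try (E,nl_idx)→800, (A,hash)→1520, (A,nl_idx)→1680, (E,merge)→2520, (A,merge)→2640, (E,hash)→3360 …(+2); best=800 via (E,nl_idx)
  {CE}: card=2000; try (C,hash)→2080, (E,merge)→2880, (C,merge)→2960, (E,nl_idx)→3080, (E,hash)→3440, (E,nl)→24120 …(+1); best=2080 via (C,hash)
  {ABD}: card=7200; try (A,hash)→2980, (B,hash)→3040, (A,merge)→11500, (B,merge)→12340, (B,nl_idx)→14320, (A,nl_idx)→14460 …(+2); best=2980 via (A,hash)
  {ADE}: card=960; try (D,merge)→2400, (D,hash)→2560, (E,hash)→5520, (E,nl_idx)→10000, (D,nl)→10400, (E,merge)→13720 …(+1); best=2400 via (D,merge)
  {ACE}: card=800; try (C,merge)→2400, (C,hash)→2560, (A,hash)→5200, (C,nl)→10400, (A,nl_idx)→16880, (A,merge)→26720 …(+1); best=2400 via (C,merge)
  {ABDE}: card=7200; try (B,hash)→4080, (E,hash)→13380, (B,merge)→13380, (B,nl_idx)→15360, (B,nl)→60000, (E,nl_idx)→67780 …(+2); best=4080 via (B,hash)
  {ACDE}: card=9600; try (D,hash)→4880, (C,hash)→5040, (D,merge)→12160, (C,merge)→13920, (D,nl)→98400, (C,nl)→117600; best=4880 via (D,hash)
  {ABCDE}: card=72000; try (C,hash)→12960, (B,hash)→15200, (C,merge)→105840, (B,nl_idx)→134480, (B,merge)→149300, (B,nl)→580880 …(+1); best=12960 via (C,hash)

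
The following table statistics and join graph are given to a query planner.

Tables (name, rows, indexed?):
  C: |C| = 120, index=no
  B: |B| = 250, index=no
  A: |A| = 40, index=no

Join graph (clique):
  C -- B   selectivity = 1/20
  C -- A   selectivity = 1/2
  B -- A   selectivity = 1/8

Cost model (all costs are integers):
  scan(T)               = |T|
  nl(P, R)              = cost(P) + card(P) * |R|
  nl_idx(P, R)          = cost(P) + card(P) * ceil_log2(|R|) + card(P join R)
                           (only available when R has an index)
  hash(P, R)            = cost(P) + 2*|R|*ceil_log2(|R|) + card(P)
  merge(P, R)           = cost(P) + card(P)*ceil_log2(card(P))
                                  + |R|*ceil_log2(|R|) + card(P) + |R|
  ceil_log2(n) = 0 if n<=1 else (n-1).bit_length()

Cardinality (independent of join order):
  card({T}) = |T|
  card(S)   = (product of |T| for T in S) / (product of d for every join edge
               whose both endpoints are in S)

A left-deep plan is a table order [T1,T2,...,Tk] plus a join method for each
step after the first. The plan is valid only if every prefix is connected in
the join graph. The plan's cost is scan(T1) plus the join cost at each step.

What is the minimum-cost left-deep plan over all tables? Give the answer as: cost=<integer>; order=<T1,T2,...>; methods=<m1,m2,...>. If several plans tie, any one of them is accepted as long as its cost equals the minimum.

cost=3910; order=B,A,C; methods=hash,hash

Selinger DP (subsets sized 1..n):
  {C}: scan cost=120, card=120
  {B}: scan cost=250, card=250
  {A}: scan cost=40, card=40
  {BC}: card=1500; try (C,hash)→2180, (B,merge)→3330, (C,merge)→3460, (B,hash)→4240, (B,nl)→30120, (C,nl)→30250; best=2180 via (C,hash)
  {AC}: card=2400; try (A,hash)→720, (C,merge)→1280, (A,merge)→1360, (C,hash)→1760, (C,nl)→4840, (A,nl)→4920; best=720 via (A,hash)
  {AB}: card=1250; try (A,hash)→980, (B,merge)→2570, (A,merge)→2780, (B,hash)→4080, (B,nl)→10040, (A,nl)→10250; best=980 via (A,hash)
  {ABC}: card=3750; try (C,hash)→3910, (A,hash)→4160, (B,hash)→7120, (C,merge)→16940, (A,merge)→20460, (B,merge)→34170 …(+3); best=3910 via (C,hash)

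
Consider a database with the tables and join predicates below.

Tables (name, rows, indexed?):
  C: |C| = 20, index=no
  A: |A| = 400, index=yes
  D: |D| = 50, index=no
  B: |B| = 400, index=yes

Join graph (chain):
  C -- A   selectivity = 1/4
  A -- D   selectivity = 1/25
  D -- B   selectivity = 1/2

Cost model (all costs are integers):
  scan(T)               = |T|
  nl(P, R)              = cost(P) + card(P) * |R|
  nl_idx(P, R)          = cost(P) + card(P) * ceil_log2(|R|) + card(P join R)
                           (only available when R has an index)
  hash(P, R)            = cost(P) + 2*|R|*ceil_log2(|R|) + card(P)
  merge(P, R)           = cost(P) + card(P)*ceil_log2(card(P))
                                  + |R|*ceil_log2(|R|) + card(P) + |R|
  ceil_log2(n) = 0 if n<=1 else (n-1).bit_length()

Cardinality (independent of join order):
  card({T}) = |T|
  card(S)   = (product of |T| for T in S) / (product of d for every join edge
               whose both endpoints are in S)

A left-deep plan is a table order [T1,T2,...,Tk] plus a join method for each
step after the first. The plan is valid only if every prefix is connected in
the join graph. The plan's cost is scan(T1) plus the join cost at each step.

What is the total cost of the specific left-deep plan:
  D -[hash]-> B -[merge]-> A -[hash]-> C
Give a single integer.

321500

step 1: scan D: cost=50, card=50
step 2: join B via hash
    card(P join B) = 50*400/(2) = 10000
    cost = 50 + 2*400*9 + 50 = 7300
step 3: join A via merge
    card(P join A) = 10000*400/(25) = 160000
    cost = 7300 + 10000*14 + 400*9 + 10000 + 400 = 161300
step 4: join C via hash
    card(P join C) = 160000*20/(4) = 800000
    cost = 161300 + 2*20*5 + 160000 = 321500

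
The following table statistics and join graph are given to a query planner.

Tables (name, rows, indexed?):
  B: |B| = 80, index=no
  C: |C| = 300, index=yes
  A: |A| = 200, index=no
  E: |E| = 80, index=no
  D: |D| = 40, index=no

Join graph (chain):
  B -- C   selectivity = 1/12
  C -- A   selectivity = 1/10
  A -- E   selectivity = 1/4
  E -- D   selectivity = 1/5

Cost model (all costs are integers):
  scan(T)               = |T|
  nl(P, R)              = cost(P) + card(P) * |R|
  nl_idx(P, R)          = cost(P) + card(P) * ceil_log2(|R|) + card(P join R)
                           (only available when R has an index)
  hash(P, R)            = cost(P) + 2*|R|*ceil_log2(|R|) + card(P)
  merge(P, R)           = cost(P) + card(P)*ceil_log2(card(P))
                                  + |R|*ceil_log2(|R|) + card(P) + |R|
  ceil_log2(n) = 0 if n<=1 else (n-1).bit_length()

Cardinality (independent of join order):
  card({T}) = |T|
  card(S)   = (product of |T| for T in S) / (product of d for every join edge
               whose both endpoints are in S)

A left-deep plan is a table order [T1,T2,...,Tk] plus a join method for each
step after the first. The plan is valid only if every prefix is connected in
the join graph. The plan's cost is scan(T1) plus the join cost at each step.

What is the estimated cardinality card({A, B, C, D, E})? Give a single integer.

Tables in S: A(200), B(80), C(300), D(40), E(80)
Edges inside S: B-C(d=12), C-A(d=10), A-E(d=4), E-D(d=5)
numerator = 200 * 80 * 300 * 40 * 80 = 15360000000
denominator = 12 * 10 * 4 * 5 = 2400
card(S) = 15360000000 / 2400 = 6400000

6400000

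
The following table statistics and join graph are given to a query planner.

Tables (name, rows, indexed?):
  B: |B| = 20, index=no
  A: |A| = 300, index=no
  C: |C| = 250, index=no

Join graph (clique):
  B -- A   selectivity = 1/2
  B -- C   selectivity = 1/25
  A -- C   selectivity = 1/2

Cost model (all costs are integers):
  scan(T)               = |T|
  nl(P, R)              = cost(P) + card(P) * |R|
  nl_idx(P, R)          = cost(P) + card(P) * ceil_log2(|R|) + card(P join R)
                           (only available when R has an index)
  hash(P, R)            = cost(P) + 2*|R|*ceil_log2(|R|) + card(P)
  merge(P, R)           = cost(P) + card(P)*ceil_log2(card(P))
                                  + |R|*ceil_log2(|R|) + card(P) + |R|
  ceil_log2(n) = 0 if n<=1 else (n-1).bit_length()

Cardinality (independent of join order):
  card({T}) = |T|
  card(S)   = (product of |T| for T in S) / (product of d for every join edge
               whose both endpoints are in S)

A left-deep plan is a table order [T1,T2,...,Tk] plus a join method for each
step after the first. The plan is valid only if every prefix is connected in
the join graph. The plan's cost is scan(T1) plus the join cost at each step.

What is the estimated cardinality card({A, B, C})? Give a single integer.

Tables in S: A(300), B(20), C(250)
Edges inside S: B-A(d=2), B-C(d=25), A-C(d=2)
numerator = 300 * 20 * 250 = 1500000
denominator = 2 * 25 * 2 = 100
card(S) = 1500000 / 100 = 15000

15000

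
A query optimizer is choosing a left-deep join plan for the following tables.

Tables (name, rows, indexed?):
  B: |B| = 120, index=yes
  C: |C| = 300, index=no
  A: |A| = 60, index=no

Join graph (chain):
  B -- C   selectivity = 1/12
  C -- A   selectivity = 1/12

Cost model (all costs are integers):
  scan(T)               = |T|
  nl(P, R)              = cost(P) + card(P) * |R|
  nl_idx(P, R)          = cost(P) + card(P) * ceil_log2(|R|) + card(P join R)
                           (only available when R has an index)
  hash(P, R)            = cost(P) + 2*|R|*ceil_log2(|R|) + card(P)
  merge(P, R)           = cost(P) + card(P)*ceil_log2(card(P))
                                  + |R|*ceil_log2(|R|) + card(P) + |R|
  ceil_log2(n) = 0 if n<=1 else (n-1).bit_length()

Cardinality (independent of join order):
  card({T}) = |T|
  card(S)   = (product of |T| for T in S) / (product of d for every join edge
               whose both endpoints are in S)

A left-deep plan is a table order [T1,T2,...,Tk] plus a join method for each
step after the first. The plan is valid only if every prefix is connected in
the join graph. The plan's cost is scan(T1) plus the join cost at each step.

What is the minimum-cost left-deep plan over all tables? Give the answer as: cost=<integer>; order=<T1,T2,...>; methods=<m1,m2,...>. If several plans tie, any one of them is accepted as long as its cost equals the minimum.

Selinger DP (subsets sized 1..n):
  {B}: scan cost=120, card=120
  {C}: scan cost=300, card=300
  {A}: scan cost=60, card=60
  {BC}: card=3000; try (B,hash)→2280, (C,merge)→4080, (B,merge)→4260, (B,nl_idx)→5400, (C,hash)→5640, (C,nl)→36120 …(+1); best=2280 via (B,hash)
  {AC}: card=1500; try (A,hash)→1320, (C,merge)→3480, (A,merge)→3720, (C,hash)→5520, (C,nl)→18060, (A,nl)→18300; best=1320 via (A,hash)
  {ABC}: card=15000; try (B,hash)→4500, (A,hash)→6000, (B,merge)→20280, (B,nl_idx)→26820, (A,merge)→41700, (B,nl)→181320 …(+1); best=4500 via (B,hash)

cost=4500; order=C,A,B; methods=hash,hash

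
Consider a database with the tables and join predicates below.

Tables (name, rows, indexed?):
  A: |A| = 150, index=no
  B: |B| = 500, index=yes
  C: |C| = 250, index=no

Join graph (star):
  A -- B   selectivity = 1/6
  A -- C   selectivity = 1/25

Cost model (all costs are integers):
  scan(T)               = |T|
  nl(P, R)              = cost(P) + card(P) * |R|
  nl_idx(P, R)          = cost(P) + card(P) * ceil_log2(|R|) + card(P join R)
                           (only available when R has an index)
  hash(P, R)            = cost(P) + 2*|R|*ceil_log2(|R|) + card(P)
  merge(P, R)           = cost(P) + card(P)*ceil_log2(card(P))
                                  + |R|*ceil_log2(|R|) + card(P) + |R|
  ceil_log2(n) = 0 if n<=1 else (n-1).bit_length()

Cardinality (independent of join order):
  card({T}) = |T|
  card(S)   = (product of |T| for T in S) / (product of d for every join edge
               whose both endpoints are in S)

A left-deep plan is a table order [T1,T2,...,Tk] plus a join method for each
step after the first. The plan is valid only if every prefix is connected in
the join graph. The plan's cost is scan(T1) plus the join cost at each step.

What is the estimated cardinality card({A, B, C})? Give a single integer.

125000

Tables in S: A(150), B(500), C(250)
Edges inside S: A-B(d=6), A-C(d=25)
numerator = 150 * 500 * 250 = 18750000
denominator = 6 * 25 = 150
card(S) = 18750000 / 150 = 125000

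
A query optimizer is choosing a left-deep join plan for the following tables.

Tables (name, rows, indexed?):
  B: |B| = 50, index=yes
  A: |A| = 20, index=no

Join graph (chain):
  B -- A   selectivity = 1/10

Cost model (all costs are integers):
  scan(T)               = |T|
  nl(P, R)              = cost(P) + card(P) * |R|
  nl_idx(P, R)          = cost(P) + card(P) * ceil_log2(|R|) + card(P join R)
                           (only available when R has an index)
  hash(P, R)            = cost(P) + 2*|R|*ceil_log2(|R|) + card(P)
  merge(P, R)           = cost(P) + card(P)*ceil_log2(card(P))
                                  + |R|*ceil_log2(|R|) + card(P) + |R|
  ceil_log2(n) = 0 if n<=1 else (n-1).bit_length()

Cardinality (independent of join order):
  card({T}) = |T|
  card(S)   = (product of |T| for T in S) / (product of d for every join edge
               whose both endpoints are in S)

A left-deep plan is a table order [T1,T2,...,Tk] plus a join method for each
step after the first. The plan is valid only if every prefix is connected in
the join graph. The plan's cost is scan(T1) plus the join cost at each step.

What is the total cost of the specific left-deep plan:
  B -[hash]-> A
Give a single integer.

300

step 1: scan B: cost=50, card=50
step 2: join A via hash
    card(P join A) = 50*20/(10) = 100
    cost = 50 + 2*20*5 + 50 = 300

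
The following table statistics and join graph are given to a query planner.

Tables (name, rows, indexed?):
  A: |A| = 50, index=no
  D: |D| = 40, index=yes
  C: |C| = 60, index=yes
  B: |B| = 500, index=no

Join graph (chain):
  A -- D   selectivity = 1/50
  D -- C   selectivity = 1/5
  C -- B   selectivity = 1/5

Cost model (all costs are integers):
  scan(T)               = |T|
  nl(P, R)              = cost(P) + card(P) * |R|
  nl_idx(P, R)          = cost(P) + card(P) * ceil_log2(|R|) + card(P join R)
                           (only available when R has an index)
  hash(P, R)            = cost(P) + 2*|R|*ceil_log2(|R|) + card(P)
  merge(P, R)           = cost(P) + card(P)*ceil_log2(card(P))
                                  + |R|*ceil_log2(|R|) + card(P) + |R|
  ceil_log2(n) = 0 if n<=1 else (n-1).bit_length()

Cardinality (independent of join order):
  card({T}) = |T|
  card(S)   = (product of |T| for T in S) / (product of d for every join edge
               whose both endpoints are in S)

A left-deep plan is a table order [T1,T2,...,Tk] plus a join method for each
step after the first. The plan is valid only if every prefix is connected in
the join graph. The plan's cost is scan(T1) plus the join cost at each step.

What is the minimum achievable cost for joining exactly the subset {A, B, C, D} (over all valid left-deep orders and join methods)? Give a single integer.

Selinger DP over subsets of {A,B,C,D}:
  {A}: scan cost=50, card=50
  {D}: scan cost=40, card=40
  {C}: scan cost=60, card=60
  {B}: scan cost=500, card=500
  {AD}: card=40; try (D,nl_idx)→390, (D,hash)→580, (A,merge)→670, (D,merge)→680, (A,hash)→680, (A,nl)→2040 …(+1); best=390 via (D,nl_idx)
  {CD}: card=480; try (D,hash)→600, (C,merge)→740, (D,merge)→760, (C,nl_idx)→760, (C,hash)→800, (D,nl_idx)→900 …(+2); best=600 via (D,hash)
  {BC}: card=6000; try (C,hash)→1720, (B,merge)→5480, (C,merge)→5920, (B,hash)→9120, (C,nl_idx)→9500, (B,nl)→30060 …(+1); best=1720 via (C,hash)
  {ACD}: card=480; try (C,merge)→1090, (C,nl_idx)→1110, (C,hash)→1150, (A,hash)→1680, (C,nl)→2790, (A,merge)→5750 …(+1); best=1090 via (C,merge)
  {BCD}: card=48000; try (D,hash)→8200, (B,hash)→10080, (B,merge)→10400, (D,nl_idx)→85720, (D,merge)→86000, (B,nl)→240600 …(+1); best=8200 via (D,hash)
  {ABCD}: card=48000; try (B,hash)→10570, (B,merge)→10890, (A,hash)→56800, (B,nl)→241090, (A,merge)→824550, (A,nl)→2408200; best=10570 via (B,hash)

10570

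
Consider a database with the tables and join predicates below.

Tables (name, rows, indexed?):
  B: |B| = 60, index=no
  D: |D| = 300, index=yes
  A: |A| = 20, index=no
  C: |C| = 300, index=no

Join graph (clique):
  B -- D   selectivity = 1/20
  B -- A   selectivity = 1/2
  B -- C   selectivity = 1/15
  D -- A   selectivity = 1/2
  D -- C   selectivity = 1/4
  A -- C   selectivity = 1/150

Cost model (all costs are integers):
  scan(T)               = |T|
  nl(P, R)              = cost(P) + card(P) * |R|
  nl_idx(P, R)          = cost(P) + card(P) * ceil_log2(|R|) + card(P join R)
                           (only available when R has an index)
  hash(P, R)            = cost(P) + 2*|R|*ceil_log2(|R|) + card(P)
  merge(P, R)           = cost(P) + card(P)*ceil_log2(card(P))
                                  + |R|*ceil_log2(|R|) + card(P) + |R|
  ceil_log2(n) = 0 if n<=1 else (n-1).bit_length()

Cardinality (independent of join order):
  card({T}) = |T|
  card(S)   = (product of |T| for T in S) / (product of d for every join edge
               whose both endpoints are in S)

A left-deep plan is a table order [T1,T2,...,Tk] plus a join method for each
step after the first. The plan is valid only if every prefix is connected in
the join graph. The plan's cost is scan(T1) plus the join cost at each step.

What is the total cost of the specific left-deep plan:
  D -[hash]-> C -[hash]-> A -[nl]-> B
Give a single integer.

step 1: scan D: cost=300, card=300
step 2: join C via hash
    card(P join C) = 300*300/(4) = 22500
    cost = 300 + 2*300*9 + 300 = 6000
step 3: join A via hash
    card(P join A) = 22500*20/(2*150) = 1500
    cost = 6000 + 2*20*5 + 22500 = 28700
step 4: join B via nl
    card(P join B) = 1500*60/(20*2*15) = 150
    cost = 28700 + 1500*60 = 118700

118700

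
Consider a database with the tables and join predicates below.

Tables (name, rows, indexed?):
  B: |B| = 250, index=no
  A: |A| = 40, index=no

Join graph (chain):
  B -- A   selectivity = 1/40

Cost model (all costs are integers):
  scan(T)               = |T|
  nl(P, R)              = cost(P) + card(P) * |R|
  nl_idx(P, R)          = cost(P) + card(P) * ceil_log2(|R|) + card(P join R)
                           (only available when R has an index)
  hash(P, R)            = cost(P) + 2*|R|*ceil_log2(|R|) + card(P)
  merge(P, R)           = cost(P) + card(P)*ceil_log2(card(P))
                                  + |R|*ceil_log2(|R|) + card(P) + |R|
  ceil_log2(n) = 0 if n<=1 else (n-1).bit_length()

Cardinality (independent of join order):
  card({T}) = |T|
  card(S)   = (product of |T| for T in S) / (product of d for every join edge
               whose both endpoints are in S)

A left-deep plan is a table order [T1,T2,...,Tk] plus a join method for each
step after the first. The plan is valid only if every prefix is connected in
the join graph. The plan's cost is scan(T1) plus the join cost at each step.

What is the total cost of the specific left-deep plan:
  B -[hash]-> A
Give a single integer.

980

step 1: scan B: cost=250, card=250
step 2: join A via hash
    card(P join A) = 250*40/(40) = 250
    cost = 250 + 2*40*6 + 250 = 980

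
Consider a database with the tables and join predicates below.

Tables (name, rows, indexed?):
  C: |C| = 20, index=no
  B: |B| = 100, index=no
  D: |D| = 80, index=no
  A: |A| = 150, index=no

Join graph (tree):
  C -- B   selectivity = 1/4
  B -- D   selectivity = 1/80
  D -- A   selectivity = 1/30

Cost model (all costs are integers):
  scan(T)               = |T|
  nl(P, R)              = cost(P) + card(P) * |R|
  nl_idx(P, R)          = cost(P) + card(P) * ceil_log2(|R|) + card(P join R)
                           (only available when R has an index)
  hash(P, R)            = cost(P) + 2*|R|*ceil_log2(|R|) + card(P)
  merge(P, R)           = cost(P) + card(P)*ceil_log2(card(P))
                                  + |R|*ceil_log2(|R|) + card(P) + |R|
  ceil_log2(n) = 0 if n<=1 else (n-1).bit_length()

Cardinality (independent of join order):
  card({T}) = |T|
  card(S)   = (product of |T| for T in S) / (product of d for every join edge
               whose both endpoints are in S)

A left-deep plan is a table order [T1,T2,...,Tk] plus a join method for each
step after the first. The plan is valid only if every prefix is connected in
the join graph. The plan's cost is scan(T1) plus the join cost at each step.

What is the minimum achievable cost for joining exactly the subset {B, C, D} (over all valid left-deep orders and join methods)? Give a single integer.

Selinger DP over subsets of {B,C,D}:
  {C}: scan cost=20, card=20
  {B}: scan cost=100, card=100
  {D}: scan cost=80, card=80
  {BC}: card=500; try (C,hash)→400, (B,merge)→940, (C,merge)→1020, (B,hash)→1440, (B,nl)→2020, (C,nl)→2100; best=400 via (C,hash)
  {BD}: card=100; try (D,hash)→1320, (B,merge)→1520, (D,merge)→1540, (B,hash)→1560, (B,nl)→8080, (D,nl)→8100; best=1320 via (D,hash)
  {BCD}: card=500; try (C,hash)→1620, (D,hash)→2020, (C,merge)→2240, (C,nl)→3320, (D,merge)→6040, (D,nl)→40400; best=1620 via (C,hash)

1620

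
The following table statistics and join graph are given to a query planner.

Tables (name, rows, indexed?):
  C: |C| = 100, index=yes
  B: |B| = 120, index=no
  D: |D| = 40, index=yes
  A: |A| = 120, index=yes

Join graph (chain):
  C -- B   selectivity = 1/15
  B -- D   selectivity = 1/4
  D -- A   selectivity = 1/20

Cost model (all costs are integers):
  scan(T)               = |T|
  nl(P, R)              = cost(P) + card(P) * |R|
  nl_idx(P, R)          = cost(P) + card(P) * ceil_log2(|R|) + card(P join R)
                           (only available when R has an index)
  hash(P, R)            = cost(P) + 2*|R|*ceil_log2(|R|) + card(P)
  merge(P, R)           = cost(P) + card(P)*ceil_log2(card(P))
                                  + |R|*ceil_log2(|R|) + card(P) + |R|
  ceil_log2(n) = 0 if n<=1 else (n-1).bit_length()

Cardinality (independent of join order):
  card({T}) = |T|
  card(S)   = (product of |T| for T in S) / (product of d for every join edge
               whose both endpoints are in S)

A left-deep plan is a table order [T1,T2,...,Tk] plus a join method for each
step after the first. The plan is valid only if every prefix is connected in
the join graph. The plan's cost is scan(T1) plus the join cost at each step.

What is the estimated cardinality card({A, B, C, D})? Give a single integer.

48000

Tables in S: A(120), B(120), C(100), D(40)
Edges inside S: C-B(d=15), B-D(d=4), D-A(d=20)
numerator = 120 * 120 * 100 * 40 = 57600000
denominator = 15 * 4 * 20 = 1200
card(S) = 57600000 / 1200 = 48000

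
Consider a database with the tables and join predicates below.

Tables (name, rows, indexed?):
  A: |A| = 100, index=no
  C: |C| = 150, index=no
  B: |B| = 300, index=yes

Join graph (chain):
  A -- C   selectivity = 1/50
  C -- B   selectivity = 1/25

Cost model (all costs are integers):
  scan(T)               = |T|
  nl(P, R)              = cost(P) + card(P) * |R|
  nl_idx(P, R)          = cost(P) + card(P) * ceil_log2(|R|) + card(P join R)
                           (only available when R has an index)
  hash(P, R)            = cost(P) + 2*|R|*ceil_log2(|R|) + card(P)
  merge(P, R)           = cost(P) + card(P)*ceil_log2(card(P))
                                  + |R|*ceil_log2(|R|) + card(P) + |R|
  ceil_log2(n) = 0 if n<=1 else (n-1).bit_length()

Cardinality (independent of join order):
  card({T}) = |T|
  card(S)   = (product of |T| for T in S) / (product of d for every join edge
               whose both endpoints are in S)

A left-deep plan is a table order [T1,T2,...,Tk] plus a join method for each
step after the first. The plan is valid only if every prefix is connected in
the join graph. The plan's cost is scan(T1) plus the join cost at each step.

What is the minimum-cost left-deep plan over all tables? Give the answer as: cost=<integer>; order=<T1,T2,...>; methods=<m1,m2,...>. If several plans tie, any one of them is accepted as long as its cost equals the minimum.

cost=6200; order=B,C,A; methods=hash,hash

Selinger DP (subsets sized 1..n):
  {A}: scan cost=100, card=100
  {C}: scan cost=150, card=150
  {B}: scan cost=300, card=300
  {AC}: card=300; try (A,hash)→1700, (C,merge)→2250, (A,merge)→2300, (C,hash)→2600, (C,nl)→15100, (A,nl)→15150; best=1700 via (A,hash)
  {BC}: card=1800; try (C,hash)→3000, (B,nl_idx)→3300, (B,merge)→4500, (C,merge)→4650, (B,hash)→5700, (B,nl)→45150 …(+1); best=3000 via (C,hash)
  {ABC}: card=3600; try (A,hash)→6200, (B,hash)→7400, (B,merge)→7700, (B,nl_idx)→8000, (A,merge)→25400, (B,nl)→91700 …(+1); best=6200 via (A,hash)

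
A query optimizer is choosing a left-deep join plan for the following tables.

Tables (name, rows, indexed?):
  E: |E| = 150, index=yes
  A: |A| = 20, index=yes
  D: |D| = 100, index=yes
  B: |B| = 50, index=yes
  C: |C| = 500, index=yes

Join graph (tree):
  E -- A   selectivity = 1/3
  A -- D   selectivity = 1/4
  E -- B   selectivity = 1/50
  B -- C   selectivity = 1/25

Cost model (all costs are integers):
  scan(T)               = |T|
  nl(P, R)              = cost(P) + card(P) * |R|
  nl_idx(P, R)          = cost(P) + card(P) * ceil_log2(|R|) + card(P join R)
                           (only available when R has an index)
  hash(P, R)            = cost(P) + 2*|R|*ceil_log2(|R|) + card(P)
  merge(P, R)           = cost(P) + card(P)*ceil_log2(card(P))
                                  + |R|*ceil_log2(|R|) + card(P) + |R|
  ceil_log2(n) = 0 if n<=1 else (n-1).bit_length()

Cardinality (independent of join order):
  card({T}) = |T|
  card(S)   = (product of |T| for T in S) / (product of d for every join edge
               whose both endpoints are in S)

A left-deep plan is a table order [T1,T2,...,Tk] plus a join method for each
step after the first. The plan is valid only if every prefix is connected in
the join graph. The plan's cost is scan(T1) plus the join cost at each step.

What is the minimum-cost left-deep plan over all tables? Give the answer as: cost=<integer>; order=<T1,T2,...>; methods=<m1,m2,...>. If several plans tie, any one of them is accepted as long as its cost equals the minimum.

cost=29500; order=B,C,E,A,D; methods=nl_idx,hash,hash,hash

Selinger DP (subsets sized 1..n):
  {E}: scan cost=150, card=150
  {A}: scan cost=20, card=20
  {D}: scan cost=100, card=100
  {B}: scan cost=50, card=50
  {C}: scan cost=500, card=500
  {AE}: card=1000; try (A,hash)→500, (E,nl_idx)→1180, (E,merge)→1490, (A,merge)→1620, (A,nl_idx)→1900, (E,hash)→2440 …(+2); best=500 via (A,hash)
  {BE}: card=150; try (E,nl_idx)→600, (B,hash)→900, (B,nl_idx)→1200, (E,merge)→1750, (B,merge)→1850, (E,hash)→2500 …(+2); best=600 via (E,nl_idx)
  {AD}: card=500; try (A,hash)→400, (D,nl_idx)→660, (D,merge)→940, (A,merge)→1020, (A,nl_idx)→1100, (D,hash)→1440 …(+2); best=400 via (A,hash)
  {BC}: card=1000; try (C,nl_idx)→1500, (B,hash)→1600, (B,nl_idx)→4500, (C,merge)→5400, (B,merge)→5850, (C,hash)→9100 …(+2); best=1500 via (C,nl_idx)
  {ADE}: card=25000; try (D,hash)→2900, (E,hash)→3300, (E,merge)→6750, (D,merge)→12300, (E,nl_idx)→29400, (D,nl_idx)→32500 …(+2); best=2900 via (D,hash)
  {ABE}: card=1000; try (A,hash)→950, (A,merge)→2070, (B,hash)→2100, (A,nl_idx)→2350, (A,nl)→3600, (B,nl_idx)→7500 …(+2); best=950 via (A,hash)
  {BCE}: card=3000; try (E,hash)→4900, (C,nl_idx)→4950, (C,merge)→6950, (C,hash)→9750, (E,nl_idx)→12500, (E,merge)→13850 …(+2); best=4900 via (E,hash)
  {ABDE}: card=25000; try (D,hash)→3350, (D,merge)→12750, (B,hash)→28500, (D,nl_idx)→32950, (D,nl)→100950, (B,nl_idx)→177900 …(+2); best=3350 via (D,hash)
  {ABCE}: card=20000; try (A,hash)→8100, (C,hash)→10950, (C,merge)→16950, (C,nl_idx)→29950, (A,nl_idx)→39900, (A,merge)→44020 …(+2); best=8100 via (A,hash)
  {ABCDE}: card=500000; try (D,hash)→29500, (C,hash)→37350, (D,merge)→328900, (C,merge)→408350, (D,nl_idx)→648100, (C,nl_idx)→728350 …(+2); best=29500 via (D,hash)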